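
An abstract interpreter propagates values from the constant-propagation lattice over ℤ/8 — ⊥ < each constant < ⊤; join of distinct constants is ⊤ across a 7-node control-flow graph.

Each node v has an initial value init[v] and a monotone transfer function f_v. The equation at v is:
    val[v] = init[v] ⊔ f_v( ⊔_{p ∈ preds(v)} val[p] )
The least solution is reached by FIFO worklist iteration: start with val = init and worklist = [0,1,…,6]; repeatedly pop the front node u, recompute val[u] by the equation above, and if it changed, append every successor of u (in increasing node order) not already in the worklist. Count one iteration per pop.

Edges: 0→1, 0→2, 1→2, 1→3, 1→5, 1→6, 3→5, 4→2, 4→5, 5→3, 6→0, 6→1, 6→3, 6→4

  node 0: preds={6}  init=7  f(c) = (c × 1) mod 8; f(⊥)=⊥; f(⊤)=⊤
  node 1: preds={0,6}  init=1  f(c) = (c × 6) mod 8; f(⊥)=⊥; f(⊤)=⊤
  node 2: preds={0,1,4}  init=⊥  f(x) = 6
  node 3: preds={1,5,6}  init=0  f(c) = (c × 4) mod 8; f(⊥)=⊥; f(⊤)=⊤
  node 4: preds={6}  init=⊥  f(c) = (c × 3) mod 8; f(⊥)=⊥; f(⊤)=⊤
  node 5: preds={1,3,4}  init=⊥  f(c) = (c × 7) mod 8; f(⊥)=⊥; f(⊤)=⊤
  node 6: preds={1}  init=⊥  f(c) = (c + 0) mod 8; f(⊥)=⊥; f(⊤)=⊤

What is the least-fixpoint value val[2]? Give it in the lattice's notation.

Worklist (13 pops):
  #1 pop 0: in=⊥ → 7 (no change)
  #2 pop 1: in=7 → ⊤ (was 1); enqueue []
  #3 pop 2: in=⊤ → 6 (was ⊥); enqueue []
  #4 pop 3: in=⊤ → ⊤ (was 0); enqueue []
  #5 pop 4: in=⊥ → ⊥ (no change)
  #6 pop 5: in=⊤ → ⊤ (was ⊥); enqueue [3]
  #7 pop 6: in=⊤ → ⊤ (was ⊥); enqueue [0,1,4]
  #8 pop 3: in=⊤ → ⊤ (no change)
  #9 pop 0: in=⊤ → ⊤ (was 7); enqueue [2]
  #10 pop 1: in=⊤ → ⊤ (no change)
  #11 pop 4: in=⊤ → ⊤ (was ⊥); enqueue [5]
  #12 pop 2: in=⊤ → 6 (no change)
  #13 pop 5: in=⊤ → ⊤ (no change)

Fixpoint:
  val[0] = ⊤
  val[1] = ⊤
  val[2] = 6
  val[3] = ⊤
  val[4] = ⊤
  val[5] = ⊤
  val[6] = ⊤

6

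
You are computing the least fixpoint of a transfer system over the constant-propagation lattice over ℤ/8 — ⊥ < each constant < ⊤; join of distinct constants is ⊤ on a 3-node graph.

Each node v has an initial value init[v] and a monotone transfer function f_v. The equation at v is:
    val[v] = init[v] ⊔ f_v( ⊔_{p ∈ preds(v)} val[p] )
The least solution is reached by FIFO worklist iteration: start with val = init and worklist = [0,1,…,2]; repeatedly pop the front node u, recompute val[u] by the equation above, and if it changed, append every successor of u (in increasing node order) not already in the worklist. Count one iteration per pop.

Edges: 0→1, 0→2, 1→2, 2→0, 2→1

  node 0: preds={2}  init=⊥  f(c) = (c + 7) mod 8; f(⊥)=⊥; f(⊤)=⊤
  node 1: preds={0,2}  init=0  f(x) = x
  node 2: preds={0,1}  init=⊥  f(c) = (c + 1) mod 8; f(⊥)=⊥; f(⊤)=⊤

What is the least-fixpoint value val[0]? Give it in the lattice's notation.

Worklist (9 pops):
  #1 pop 0: in=⊥ → ⊥ (no change)
  #2 pop 1: in=⊥ → 0 (no change)
  #3 pop 2: in=0 → 1 (was ⊥); enqueue [0,1]
  #4 pop 0: in=1 → 0 (was ⊥); enqueue [2]
  #5 pop 1: in=⊤ → ⊤ (was 0); enqueue []
  #6 pop 2: in=⊤ → ⊤ (was 1); enqueue [0,1]
  #7 pop 0: in=⊤ → ⊤ (was 0); enqueue [2]
  #8 pop 1: in=⊤ → ⊤ (no change)
  #9 pop 2: in=⊤ → ⊤ (no change)

Fixpoint:
  val[0] = ⊤
  val[1] = ⊤
  val[2] = ⊤

⊤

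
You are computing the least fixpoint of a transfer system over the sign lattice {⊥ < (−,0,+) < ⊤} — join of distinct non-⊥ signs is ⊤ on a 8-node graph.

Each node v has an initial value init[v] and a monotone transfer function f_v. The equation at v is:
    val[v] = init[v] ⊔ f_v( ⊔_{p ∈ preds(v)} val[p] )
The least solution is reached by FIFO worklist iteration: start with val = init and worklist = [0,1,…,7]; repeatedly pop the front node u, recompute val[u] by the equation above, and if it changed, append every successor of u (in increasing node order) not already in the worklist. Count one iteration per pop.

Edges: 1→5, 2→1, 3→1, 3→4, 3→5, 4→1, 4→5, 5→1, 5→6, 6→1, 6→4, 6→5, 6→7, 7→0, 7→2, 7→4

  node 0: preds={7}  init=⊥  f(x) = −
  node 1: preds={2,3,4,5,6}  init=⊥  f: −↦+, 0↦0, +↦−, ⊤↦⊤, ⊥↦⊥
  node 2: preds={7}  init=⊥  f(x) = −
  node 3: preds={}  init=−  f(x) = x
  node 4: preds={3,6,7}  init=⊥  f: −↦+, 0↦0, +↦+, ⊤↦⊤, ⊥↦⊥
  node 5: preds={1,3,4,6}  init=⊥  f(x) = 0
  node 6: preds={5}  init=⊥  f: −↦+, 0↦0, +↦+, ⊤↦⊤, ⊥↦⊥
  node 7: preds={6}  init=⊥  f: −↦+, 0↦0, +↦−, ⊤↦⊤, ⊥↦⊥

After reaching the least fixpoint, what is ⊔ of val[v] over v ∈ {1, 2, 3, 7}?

Trace (14 dequeues):
  [1] u=0 | in ⊥ | out − | prev ⊥ | push {}
  [2] u=1 | in − | out + | prev ⊥ | push {}
  [3] u=2 | in ⊥ | out − | prev ⊥ | push {1}
  [4] u=3 | in ⊥ | out − | ==
  [5] u=4 | in − | out + | prev ⊥ | push {}
  [6] u=5 | in ⊤ | out 0 | prev ⊥ | push {}
  [7] u=6 | in 0 | out 0 | prev ⊥ | push {4,5}
  [8] u=7 | in 0 | out 0 | prev ⊥ | push {0,2}
  [9] u=1 | in ⊤ | out ⊤ | prev + | push {}
  [10] u=4 | in ⊤ | out ⊤ | prev + | push {1}
  [11] u=5 | in ⊤ | out 0 | ==
  [12] u=0 | in 0 | out − | ==
  [13] u=2 | in 0 | out − | ==
  [14] u=1 | in ⊤ | out ⊤ | ==

Converged values:
  [0] −
  [1] ⊤
  [2] −
  [3] −
  [4] ⊤
  [5] 0
  [6] 0
  [7] 0

⊤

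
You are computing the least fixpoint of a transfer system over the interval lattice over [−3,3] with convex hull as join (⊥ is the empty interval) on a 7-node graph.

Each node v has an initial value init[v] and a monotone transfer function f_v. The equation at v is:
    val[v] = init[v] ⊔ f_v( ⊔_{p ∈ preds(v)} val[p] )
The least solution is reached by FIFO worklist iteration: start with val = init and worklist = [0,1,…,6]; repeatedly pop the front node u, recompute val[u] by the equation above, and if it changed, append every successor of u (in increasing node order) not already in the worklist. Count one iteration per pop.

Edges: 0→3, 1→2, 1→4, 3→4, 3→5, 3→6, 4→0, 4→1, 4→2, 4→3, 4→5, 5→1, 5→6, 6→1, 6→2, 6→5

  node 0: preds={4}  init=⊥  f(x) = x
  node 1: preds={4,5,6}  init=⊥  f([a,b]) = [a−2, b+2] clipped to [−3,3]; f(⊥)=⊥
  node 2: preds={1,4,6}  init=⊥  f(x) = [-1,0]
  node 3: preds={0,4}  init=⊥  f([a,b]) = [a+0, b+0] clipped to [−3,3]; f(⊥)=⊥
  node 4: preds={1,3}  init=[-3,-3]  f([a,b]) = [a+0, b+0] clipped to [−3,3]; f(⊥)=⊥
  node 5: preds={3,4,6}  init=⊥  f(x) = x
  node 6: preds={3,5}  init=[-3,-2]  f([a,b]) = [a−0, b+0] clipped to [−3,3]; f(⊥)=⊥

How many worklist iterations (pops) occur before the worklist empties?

31

Worklist (31 pops):
  #1 pop 0: in=[-3,-3] → [-3,-3] (was ⊥); enqueue []
  #2 pop 1: in=[-3,-2] → [-3,0] (was ⊥); enqueue []
  #3 pop 2: in=[-3,0] → [-1,0] (was ⊥); enqueue []
  #4 pop 3: in=[-3,-3] → [-3,-3] (was ⊥); enqueue []
  #5 pop 4: in=[-3,0] → [-3,0] (was [-3,-3]); enqueue [0,1,2,3]
  #6 pop 5: in=[-3,0] → [-3,0] (was ⊥); enqueue []
  #7 pop 6: in=[-3,0] → [-3,0] (was [-3,-2]); enqueue [5]
  #8 pop 0: in=[-3,0] → [-3,0] (was [-3,-3]); enqueue []
  #9 pop 1: in=[-3,0] → [-3,2] (was [-3,0]); enqueue [4]
  #10 pop 2: in=[-3,2] → [-1,0] (no change)
  #11 pop 3: in=[-3,0] → [-3,0] (was [-3,-3]); enqueue [6]
  #12 pop 5: in=[-3,0] → [-3,0] (no change)
  #13 pop 4: in=[-3,2] → [-3,2] (was [-3,0]); enqueue [0,1,2,3,5]
  #14 pop 6: in=[-3,0] → [-3,0] (no change)
  #15 pop 0: in=[-3,2] → [-3,2] (was [-3,0]); enqueue []
  #16 pop 1: in=[-3,2] → [-3,3] (was [-3,2]); enqueue [4]
  #17 pop 2: in=[-3,3] → [-1,0] (no change)
  #18 pop 3: in=[-3,2] → [-3,2] (was [-3,0]); enqueue [6]
  #19 pop 5: in=[-3,2] → [-3,2] (was [-3,0]); enqueue [1]
  #20 pop 4: in=[-3,3] → [-3,3] (was [-3,2]); enqueue [0,2,3,5]
  #21 pop 6: in=[-3,2] → [-3,2] (was [-3,0]); enqueue []
  #22 pop 1: in=[-3,3] → [-3,3] (no change)
  #23 pop 0: in=[-3,3] → [-3,3] (was [-3,2]); enqueue []
  #24 pop 2: in=[-3,3] → [-1,0] (no change)
  #25 pop 3: in=[-3,3] → [-3,3] (was [-3,2]); enqueue [4,6]
  #26 pop 5: in=[-3,3] → [-3,3] (was [-3,2]); enqueue [1]
  #27 pop 4: in=[-3,3] → [-3,3] (no change)
  #28 pop 6: in=[-3,3] → [-3,3] (was [-3,2]); enqueue [2,5]
  #29 pop 1: in=[-3,3] → [-3,3] (no change)
  #30 pop 2: in=[-3,3] → [-1,0] (no change)
  #31 pop 5: in=[-3,3] → [-3,3] (no change)

Fixpoint:
  val[0] = [-3,3]
  val[1] = [-3,3]
  val[2] = [-1,0]
  val[3] = [-3,3]
  val[4] = [-3,3]
  val[5] = [-3,3]
  val[6] = [-3,3]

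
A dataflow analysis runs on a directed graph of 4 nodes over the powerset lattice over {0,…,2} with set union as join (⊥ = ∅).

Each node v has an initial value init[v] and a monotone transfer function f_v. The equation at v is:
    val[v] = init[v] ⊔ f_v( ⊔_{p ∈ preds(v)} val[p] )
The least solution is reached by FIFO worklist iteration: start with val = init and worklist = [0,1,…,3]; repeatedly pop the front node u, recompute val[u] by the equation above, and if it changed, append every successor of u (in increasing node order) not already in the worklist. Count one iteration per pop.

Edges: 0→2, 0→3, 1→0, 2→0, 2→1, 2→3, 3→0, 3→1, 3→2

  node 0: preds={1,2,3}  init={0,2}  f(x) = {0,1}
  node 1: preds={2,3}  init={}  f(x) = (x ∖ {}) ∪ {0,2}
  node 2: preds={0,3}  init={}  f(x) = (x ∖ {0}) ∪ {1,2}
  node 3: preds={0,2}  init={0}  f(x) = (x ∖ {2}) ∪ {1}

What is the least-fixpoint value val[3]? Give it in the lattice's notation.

Trace (8 dequeues):
  [1] u=0 | in {0} | out {0,1,2} | prev {0,2} | push {}
  [2] u=1 | in {0} | out {0,2} | prev {} | push {0}
  [3] u=2 | in {0,1,2} | out {1,2} | prev {} | push {1}
  [4] u=3 | in {0,1,2} | out {0,1} | prev {0} | push {2}
  [5] u=0 | in {0,1,2} | out {0,1,2} | ==
  [6] u=1 | in {0,1,2} | out {0,1,2} | prev {0,2} | push {0}
  [7] u=2 | in {0,1,2} | out {1,2} | ==
  [8] u=0 | in {0,1,2} | out {0,1,2} | ==

Converged values:
  [0] {0,1,2}
  [1] {0,1,2}
  [2] {1,2}
  [3] {0,1}

{0,1}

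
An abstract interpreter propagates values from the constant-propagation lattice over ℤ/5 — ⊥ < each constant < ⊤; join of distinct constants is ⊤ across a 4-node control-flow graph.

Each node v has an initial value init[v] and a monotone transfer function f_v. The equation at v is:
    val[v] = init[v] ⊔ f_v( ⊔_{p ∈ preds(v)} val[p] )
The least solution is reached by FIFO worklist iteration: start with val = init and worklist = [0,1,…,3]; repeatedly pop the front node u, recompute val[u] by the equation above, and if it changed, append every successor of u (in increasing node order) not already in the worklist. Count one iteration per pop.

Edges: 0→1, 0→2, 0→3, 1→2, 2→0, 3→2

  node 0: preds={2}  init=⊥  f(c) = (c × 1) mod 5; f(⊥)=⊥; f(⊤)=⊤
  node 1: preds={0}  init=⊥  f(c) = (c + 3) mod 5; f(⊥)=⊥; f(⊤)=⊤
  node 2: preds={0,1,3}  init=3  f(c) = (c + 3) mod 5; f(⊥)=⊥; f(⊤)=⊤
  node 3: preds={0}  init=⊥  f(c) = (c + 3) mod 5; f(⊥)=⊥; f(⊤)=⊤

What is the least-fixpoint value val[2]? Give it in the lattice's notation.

⊤

Iteration log — 9 steps:
  step 1. node 0  ⊔preds=3  new=3  old=⊥  +wl: 
  step 2. node 1  ⊔preds=3  new=1  old=⊥  +wl: 
  step 3. node 2  ⊔preds=⊤  new=⊤  old=3  +wl: 0
  step 4. node 3  ⊔preds=3  new=1  old=⊥  +wl: 2
  step 5. node 0  ⊔preds=⊤  new=⊤  old=3  +wl: 1,3
  step 6. node 2  ⊔preds=⊤  new=⊤  stable
  step 7. node 1  ⊔preds=⊤  new=⊤  old=1  +wl: 2
  step 8. node 3  ⊔preds=⊤  new=⊤  old=1  +wl: 
  step 9. node 2  ⊔preds=⊤  new=⊤  stable

Least fixpoint reached:
  node 0: ⊤
  node 1: ⊤
  node 2: ⊤
  node 3: ⊤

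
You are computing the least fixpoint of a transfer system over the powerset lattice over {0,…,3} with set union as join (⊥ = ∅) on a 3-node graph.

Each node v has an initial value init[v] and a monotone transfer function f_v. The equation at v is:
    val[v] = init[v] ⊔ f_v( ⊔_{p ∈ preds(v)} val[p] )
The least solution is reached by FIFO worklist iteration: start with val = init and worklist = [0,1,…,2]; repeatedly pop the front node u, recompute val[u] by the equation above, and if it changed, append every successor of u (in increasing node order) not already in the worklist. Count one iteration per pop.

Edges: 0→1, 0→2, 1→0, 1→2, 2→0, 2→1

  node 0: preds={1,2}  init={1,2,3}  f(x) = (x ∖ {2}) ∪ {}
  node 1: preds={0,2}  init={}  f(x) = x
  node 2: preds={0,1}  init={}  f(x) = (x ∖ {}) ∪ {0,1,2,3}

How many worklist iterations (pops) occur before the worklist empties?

Worklist (7 pops):
  #1 pop 0: in={} → {1,2,3} (no change)
  #2 pop 1: in={1,2,3} → {1,2,3} (was {}); enqueue [0]
  #3 pop 2: in={1,2,3} → {0,1,2,3} (was {}); enqueue [1]
  #4 pop 0: in={0,1,2,3} → {0,1,2,3} (was {1,2,3}); enqueue [2]
  #5 pop 1: in={0,1,2,3} → {0,1,2,3} (was {1,2,3}); enqueue [0]
  #6 pop 2: in={0,1,2,3} → {0,1,2,3} (no change)
  #7 pop 0: in={0,1,2,3} → {0,1,2,3} (no change)

Fixpoint:
  val[0] = {0,1,2,3}
  val[1] = {0,1,2,3}
  val[2] = {0,1,2,3}

7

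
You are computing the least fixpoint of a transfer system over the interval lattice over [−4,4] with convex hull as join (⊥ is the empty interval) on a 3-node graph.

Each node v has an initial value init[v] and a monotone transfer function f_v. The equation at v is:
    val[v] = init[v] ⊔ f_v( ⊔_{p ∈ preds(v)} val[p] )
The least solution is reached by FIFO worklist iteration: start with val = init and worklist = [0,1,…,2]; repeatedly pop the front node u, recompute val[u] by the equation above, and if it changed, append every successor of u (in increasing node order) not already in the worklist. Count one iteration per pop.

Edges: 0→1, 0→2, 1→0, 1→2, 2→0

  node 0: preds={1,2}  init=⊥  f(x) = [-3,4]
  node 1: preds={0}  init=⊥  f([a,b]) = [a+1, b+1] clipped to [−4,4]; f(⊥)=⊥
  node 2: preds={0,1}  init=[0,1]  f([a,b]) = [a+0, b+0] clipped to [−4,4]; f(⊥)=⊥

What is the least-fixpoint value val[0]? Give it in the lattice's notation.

[-3,4]

Worklist (4 pops):
  #1 pop 0: in=[0,1] → [-3,4] (was ⊥); enqueue []
  #2 pop 1: in=[-3,4] → [-2,4] (was ⊥); enqueue [0]
  #3 pop 2: in=[-3,4] → [-3,4] (was [0,1]); enqueue []
  #4 pop 0: in=[-3,4] → [-3,4] (no change)

Fixpoint:
  val[0] = [-3,4]
  val[1] = [-2,4]
  val[2] = [-3,4]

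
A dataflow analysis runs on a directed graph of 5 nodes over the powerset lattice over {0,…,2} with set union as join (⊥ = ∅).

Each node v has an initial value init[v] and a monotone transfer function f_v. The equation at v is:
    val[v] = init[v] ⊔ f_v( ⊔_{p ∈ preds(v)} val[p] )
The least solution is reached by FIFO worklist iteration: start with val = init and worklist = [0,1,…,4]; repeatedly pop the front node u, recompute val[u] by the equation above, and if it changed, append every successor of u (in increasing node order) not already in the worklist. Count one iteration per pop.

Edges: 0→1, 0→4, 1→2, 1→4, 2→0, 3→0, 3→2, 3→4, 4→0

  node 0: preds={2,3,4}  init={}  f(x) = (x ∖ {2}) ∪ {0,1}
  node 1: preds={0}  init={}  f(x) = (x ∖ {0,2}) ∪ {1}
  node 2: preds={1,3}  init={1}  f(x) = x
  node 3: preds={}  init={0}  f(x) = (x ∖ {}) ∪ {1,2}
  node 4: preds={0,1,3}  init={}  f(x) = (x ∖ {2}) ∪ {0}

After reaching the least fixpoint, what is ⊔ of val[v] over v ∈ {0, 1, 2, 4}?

{0,1,2}

Trace (8 dequeues):
  [1] u=0 | in {0,1} | out {0,1} | prev {} | push {}
  [2] u=1 | in {0,1} | out {1} | prev {} | push {}
  [3] u=2 | in {0,1} | out {0,1} | prev {1} | push {0}
  [4] u=3 | in {} | out {0,1,2} | prev {0} | push {2}
  [5] u=4 | in {0,1,2} | out {0,1} | prev {} | push {}
  [6] u=0 | in {0,1,2} | out {0,1} | ==
  [7] u=2 | in {0,1,2} | out {0,1,2} | prev {0,1} | push {0}
  [8] u=0 | in {0,1,2} | out {0,1} | ==

Converged values:
  [0] {0,1}
  [1] {1}
  [2] {0,1,2}
  [3] {0,1,2}
  [4] {0,1}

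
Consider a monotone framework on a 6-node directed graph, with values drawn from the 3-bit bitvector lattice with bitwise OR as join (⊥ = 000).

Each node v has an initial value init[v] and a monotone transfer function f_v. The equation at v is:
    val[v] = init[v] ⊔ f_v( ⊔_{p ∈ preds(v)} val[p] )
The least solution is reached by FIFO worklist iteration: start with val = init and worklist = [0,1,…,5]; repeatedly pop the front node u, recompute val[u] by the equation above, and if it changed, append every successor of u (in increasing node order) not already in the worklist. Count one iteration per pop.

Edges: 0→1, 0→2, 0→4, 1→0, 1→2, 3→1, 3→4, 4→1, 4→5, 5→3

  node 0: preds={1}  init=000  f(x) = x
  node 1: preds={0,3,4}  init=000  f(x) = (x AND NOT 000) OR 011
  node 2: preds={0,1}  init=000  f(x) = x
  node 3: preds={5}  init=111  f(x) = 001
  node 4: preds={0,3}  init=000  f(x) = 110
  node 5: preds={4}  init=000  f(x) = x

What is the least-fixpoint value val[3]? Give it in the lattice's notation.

Iteration log — 11 steps:
  step 1. node 0  ⊔preds=000  new=000  stable
  step 2. node 1  ⊔preds=111  new=111  old=000  +wl: 0
  step 3. node 2  ⊔preds=111  new=111  old=000  +wl: 
  step 4. node 3  ⊔preds=000  new=111  stable
  step 5. node 4  ⊔preds=111  new=110  old=000  +wl: 1
  step 6. node 5  ⊔preds=110  new=110  old=000  +wl: 3
  step 7. node 0  ⊔preds=111  new=111  old=000  +wl: 2,4
  step 8. node 1  ⊔preds=111  new=111  stable
  step 9. node 3  ⊔preds=110  new=111  stable
  step 10. node 2  ⊔preds=111  new=111  stable
  step 11. node 4  ⊔preds=111  new=110  stable

Least fixpoint reached:
  node 0: 111
  node 1: 111
  node 2: 111
  node 3: 111
  node 4: 110
  node 5: 110

111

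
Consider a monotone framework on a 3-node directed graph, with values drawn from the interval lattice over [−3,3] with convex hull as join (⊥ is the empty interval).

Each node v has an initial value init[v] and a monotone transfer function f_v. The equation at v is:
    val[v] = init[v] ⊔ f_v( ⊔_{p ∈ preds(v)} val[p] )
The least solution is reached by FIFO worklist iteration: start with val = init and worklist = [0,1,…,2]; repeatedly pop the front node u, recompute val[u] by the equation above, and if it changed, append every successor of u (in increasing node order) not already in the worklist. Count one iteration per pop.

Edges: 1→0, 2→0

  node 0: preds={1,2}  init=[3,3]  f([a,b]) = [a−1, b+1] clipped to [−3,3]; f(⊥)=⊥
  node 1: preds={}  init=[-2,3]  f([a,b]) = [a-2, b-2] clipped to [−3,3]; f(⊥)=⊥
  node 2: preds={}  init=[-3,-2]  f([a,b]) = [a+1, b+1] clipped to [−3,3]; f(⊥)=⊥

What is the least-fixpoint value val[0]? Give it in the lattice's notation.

[-3,3]

Worklist (3 pops):
  #1 pop 0: in=[-3,3] → [-3,3] (was [3,3]); enqueue []
  #2 pop 1: in=⊥ → [-2,3] (no change)
  #3 pop 2: in=⊥ → [-3,-2] (no change)

Fixpoint:
  val[0] = [-3,3]
  val[1] = [-2,3]
  val[2] = [-3,-2]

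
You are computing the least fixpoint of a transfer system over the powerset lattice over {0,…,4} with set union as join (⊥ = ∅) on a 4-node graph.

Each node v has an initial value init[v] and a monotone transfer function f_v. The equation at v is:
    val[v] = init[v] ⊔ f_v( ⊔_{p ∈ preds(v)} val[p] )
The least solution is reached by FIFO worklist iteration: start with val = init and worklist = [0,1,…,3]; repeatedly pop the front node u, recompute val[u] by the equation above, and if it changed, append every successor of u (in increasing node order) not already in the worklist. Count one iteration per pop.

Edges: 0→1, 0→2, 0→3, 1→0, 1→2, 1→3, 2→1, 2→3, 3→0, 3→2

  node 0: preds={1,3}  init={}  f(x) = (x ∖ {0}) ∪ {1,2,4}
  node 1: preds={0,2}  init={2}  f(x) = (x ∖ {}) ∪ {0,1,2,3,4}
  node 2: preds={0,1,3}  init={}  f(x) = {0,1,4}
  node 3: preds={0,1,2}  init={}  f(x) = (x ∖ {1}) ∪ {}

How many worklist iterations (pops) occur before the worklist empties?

Trace (8 dequeues):
  [1] u=0 | in {2} | out {1,2,4} | prev {} | push {}
  [2] u=1 | in {1,2,4} | out {0,1,2,3,4} | prev {2} | push {0}
  [3] u=2 | in {0,1,2,3,4} | out {0,1,4} | prev {} | push {1}
  [4] u=3 | in {0,1,2,3,4} | out {0,2,3,4} | prev {} | push {2}
  [5] u=0 | in {0,1,2,3,4} | out {1,2,3,4} | prev {1,2,4} | push {3}
  [6] u=1 | in {0,1,2,3,4} | out {0,1,2,3,4} | ==
  [7] u=2 | in {0,1,2,3,4} | out {0,1,4} | ==
  [8] u=3 | in {0,1,2,3,4} | out {0,2,3,4} | ==

Converged values:
  [0] {1,2,3,4}
  [1] {0,1,2,3,4}
  [2] {0,1,4}
  [3] {0,2,3,4}

8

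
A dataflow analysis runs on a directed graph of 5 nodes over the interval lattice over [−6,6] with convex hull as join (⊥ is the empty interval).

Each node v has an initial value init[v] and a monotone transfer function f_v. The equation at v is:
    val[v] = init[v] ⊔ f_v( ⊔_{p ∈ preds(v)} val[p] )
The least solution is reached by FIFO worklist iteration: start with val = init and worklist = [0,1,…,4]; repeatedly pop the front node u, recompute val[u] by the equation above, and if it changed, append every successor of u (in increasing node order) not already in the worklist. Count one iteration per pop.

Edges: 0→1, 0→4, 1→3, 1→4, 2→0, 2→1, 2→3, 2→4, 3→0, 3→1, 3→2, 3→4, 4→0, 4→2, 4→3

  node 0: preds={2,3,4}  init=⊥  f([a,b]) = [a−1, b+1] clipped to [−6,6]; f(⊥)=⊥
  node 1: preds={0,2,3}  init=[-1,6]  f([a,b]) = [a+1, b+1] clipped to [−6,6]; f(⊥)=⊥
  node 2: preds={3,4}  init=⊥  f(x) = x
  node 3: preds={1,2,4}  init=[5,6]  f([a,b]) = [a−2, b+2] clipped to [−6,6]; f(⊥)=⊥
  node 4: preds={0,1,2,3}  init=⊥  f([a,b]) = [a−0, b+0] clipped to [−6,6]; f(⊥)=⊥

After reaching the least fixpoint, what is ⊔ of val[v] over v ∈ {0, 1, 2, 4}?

[-6,6]

Iteration log — 22 steps:
  step 1. node 0  ⊔preds=[5,6]  new=[4,6]  old=⊥  +wl: 
  step 2. node 1  ⊔preds=[4,6]  new=[-1,6]  stable
  step 3. node 2  ⊔preds=[5,6]  new=[5,6]  old=⊥  +wl: 0,1
  step 4. node 3  ⊔preds=[-1,6]  new=[-3,6]  old=[5,6]  +wl: 2
  step 5. node 4  ⊔preds=[-3,6]  new=[-3,6]  old=⊥  +wl: 3
  step 6. node 0  ⊔preds=[-3,6]  new=[-4,6]  old=[4,6]  +wl: 4
  step 7. node 1  ⊔preds=[-4,6]  new=[-3,6]  old=[-1,6]  +wl: 
  step 8. node 2  ⊔preds=[-3,6]  new=[-3,6]  old=[5,6]  +wl: 0,1
  step 9. node 3  ⊔preds=[-3,6]  new=[-5,6]  old=[-3,6]  +wl: 2
  step 10. node 4  ⊔preds=[-5,6]  new=[-5,6]  old=[-3,6]  +wl: 3
  step 11. node 0  ⊔preds=[-5,6]  new=[-6,6]  old=[-4,6]  +wl: 4
  step 12. node 1  ⊔preds=[-6,6]  new=[-5,6]  old=[-3,6]  +wl: 
  step 13. node 2  ⊔preds=[-5,6]  new=[-5,6]  old=[-3,6]  +wl: 0,1
  step 14. node 3  ⊔preds=[-5,6]  new=[-6,6]  old=[-5,6]  +wl: 2
  step 15. node 4  ⊔preds=[-6,6]  new=[-6,6]  old=[-5,6]  +wl: 3
  step 16. node 0  ⊔preds=[-6,6]  new=[-6,6]  stable
  step 17. node 1  ⊔preds=[-6,6]  new=[-5,6]  stable
  step 18. node 2  ⊔preds=[-6,6]  new=[-6,6]  old=[-5,6]  +wl: 0,1,4
  step 19. node 3  ⊔preds=[-6,6]  new=[-6,6]  stable
  step 20. node 0  ⊔preds=[-6,6]  new=[-6,6]  stable
  step 21. node 1  ⊔preds=[-6,6]  new=[-5,6]  stable
  step 22. node 4  ⊔preds=[-6,6]  new=[-6,6]  stable

Least fixpoint reached:
  node 0: [-6,6]
  node 1: [-5,6]
  node 2: [-6,6]
  node 3: [-6,6]
  node 4: [-6,6]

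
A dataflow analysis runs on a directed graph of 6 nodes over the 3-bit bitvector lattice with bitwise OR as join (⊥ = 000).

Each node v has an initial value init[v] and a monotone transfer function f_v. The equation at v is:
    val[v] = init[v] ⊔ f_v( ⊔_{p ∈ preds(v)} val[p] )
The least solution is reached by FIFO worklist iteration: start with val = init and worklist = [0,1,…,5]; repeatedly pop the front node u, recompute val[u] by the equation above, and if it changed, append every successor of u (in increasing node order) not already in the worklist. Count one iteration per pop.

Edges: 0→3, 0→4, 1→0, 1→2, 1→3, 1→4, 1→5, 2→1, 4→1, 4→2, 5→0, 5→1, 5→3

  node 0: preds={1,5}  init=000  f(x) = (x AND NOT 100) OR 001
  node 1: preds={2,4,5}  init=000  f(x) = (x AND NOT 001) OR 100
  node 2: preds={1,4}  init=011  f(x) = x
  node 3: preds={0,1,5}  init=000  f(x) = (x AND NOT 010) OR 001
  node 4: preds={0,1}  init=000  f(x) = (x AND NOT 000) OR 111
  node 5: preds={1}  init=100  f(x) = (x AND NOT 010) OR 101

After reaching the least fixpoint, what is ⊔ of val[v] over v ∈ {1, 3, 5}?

111

Iteration log — 11 steps:
  step 1. node 0  ⊔preds=100  new=001  old=000  +wl: 
  step 2. node 1  ⊔preds=111  new=110  old=000  +wl: 0
  step 3. node 2  ⊔preds=110  new=111  old=011  +wl: 1
  step 4. node 3  ⊔preds=111  new=101  old=000  +wl: 
  step 5. node 4  ⊔preds=111  new=111  old=000  +wl: 2
  step 6. node 5  ⊔preds=110  new=101  old=100  +wl: 3
  step 7. node 0  ⊔preds=111  new=011  old=001  +wl: 4
  step 8. node 1  ⊔preds=111  new=110  stable
  step 9. node 2  ⊔preds=111  new=111  stable
  step 10. node 3  ⊔preds=111  new=101  stable
  step 11. node 4  ⊔preds=111  new=111  stable

Least fixpoint reached:
  node 0: 011
  node 1: 110
  node 2: 111
  node 3: 101
  node 4: 111
  node 5: 101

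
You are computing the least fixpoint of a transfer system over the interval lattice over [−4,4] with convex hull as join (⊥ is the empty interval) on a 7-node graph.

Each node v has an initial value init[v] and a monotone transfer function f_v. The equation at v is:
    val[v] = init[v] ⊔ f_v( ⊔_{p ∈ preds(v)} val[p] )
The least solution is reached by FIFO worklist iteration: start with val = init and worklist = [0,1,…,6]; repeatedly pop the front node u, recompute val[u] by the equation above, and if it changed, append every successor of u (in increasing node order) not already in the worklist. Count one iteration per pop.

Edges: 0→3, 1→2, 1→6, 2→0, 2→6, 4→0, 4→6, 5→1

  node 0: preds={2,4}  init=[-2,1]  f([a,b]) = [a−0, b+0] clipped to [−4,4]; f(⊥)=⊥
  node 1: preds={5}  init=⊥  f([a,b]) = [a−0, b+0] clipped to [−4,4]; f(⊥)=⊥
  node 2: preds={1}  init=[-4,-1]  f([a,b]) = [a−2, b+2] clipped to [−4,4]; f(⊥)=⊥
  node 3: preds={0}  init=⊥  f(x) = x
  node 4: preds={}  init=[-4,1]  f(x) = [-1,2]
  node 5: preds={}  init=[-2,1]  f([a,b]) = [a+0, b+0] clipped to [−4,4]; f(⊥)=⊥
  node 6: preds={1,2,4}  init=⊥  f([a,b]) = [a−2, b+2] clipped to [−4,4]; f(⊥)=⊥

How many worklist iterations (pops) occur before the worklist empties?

9

Worklist (9 pops):
  #1 pop 0: in=[-4,1] → [-4,1] (was [-2,1]); enqueue []
  #2 pop 1: in=[-2,1] → [-2,1] (was ⊥); enqueue []
  #3 pop 2: in=[-2,1] → [-4,3] (was [-4,-1]); enqueue [0]
  #4 pop 3: in=[-4,1] → [-4,1] (was ⊥); enqueue []
  #5 pop 4: in=⊥ → [-4,2] (was [-4,1]); enqueue []
  #6 pop 5: in=⊥ → [-2,1] (no change)
  #7 pop 6: in=[-4,3] → [-4,4] (was ⊥); enqueue []
  #8 pop 0: in=[-4,3] → [-4,3] (was [-4,1]); enqueue [3]
  #9 pop 3: in=[-4,3] → [-4,3] (was [-4,1]); enqueue []

Fixpoint:
  val[0] = [-4,3]
  val[1] = [-2,1]
  val[2] = [-4,3]
  val[3] = [-4,3]
  val[4] = [-4,2]
  val[5] = [-2,1]
  val[6] = [-4,4]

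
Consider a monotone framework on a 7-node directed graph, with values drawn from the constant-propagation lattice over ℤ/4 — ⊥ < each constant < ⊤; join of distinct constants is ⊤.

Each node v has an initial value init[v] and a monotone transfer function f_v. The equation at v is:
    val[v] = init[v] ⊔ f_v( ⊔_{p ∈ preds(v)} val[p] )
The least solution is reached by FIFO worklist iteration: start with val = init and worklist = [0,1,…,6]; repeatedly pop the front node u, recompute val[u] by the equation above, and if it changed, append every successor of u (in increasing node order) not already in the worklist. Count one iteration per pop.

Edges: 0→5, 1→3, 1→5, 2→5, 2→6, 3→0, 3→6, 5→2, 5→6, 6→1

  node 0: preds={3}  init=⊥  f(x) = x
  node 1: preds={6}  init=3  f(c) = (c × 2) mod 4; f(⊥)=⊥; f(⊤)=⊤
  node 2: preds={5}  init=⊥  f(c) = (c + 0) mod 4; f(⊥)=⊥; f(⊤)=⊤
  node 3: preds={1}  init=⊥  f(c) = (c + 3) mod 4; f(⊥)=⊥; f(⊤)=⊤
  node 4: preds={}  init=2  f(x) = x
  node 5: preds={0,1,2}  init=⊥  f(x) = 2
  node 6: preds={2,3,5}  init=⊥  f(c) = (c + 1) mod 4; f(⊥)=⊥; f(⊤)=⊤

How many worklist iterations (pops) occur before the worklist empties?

17

Iteration log — 17 steps:
  step 1. node 0  ⊔preds=⊥  new=⊥  stable
  step 2. node 1  ⊔preds=⊥  new=3  stable
  step 3. node 2  ⊔preds=⊥  new=⊥  stable
  step 4. node 3  ⊔preds=3  new=2  old=⊥  +wl: 0
  step 5. node 4  ⊔preds=⊥  new=2  stable
  step 6. node 5  ⊔preds=3  new=2  old=⊥  +wl: 2
  step 7. node 6  ⊔preds=2  new=3  old=⊥  +wl: 1
  step 8. node 0  ⊔preds=2  new=2  old=⊥  +wl: 5
  step 9. node 2  ⊔preds=2  new=2  old=⊥  +wl: 6
  step 10. node 1  ⊔preds=3  new=⊤  old=3  +wl: 3
  step 11. node 5  ⊔preds=⊤  new=2  stable
  step 12. node 6  ⊔preds=2  new=3  stable
  step 13. node 3  ⊔preds=⊤  new=⊤  old=2  +wl: 0,6
  step 14. node 0  ⊔preds=⊤  new=⊤  old=2  +wl: 5
  step 15. node 6  ⊔preds=⊤  new=⊤  old=3  +wl: 1
  step 16. node 5  ⊔preds=⊤  new=2  stable
  step 17. node 1  ⊔preds=⊤  new=⊤  stable

Least fixpoint reached:
  node 0: ⊤
  node 1: ⊤
  node 2: 2
  node 3: ⊤
  node 4: 2
  node 5: 2
  node 6: ⊤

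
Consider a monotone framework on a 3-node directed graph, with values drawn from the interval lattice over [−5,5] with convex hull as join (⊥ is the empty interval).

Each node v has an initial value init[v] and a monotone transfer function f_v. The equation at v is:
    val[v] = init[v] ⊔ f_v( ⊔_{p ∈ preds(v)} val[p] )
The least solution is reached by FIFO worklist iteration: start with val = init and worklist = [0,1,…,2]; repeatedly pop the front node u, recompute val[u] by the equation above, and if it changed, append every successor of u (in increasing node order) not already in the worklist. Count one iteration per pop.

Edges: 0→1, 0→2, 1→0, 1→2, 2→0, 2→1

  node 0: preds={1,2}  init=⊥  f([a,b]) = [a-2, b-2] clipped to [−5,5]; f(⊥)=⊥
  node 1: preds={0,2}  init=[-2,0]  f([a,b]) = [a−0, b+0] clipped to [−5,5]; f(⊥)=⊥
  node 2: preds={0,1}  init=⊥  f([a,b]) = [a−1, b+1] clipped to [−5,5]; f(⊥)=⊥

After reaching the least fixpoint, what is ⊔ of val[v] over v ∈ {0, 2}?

[-5,5]

Worklist (19 pops):
  #1 pop 0: in=[-2,0] → [-4,-2] (was ⊥); enqueue []
  #2 pop 1: in=[-4,-2] → [-4,0] (was [-2,0]); enqueue [0]
  #3 pop 2: in=[-4,0] → [-5,1] (was ⊥); enqueue [1]
  #4 pop 0: in=[-5,1] → [-5,-1] (was [-4,-2]); enqueue [2]
  #5 pop 1: in=[-5,1] → [-5,1] (was [-4,0]); enqueue [0]
  #6 pop 2: in=[-5,1] → [-5,2] (was [-5,1]); enqueue [1]
  #7 pop 0: in=[-5,2] → [-5,0] (was [-5,-1]); enqueue [2]
  #8 pop 1: in=[-5,2] → [-5,2] (was [-5,1]); enqueue [0]
  #9 pop 2: in=[-5,2] → [-5,3] (was [-5,2]); enqueue [1]
  #10 pop 0: in=[-5,3] → [-5,1] (was [-5,0]); enqueue [2]
  #11 pop 1: in=[-5,3] → [-5,3] (was [-5,2]); enqueue [0]
  #12 pop 2: in=[-5,3] → [-5,4] (was [-5,3]); enqueue [1]
  #13 pop 0: in=[-5,4] → [-5,2] (was [-5,1]); enqueue [2]
  #14 pop 1: in=[-5,4] → [-5,4] (was [-5,3]); enqueue [0]
  #15 pop 2: in=[-5,4] → [-5,5] (was [-5,4]); enqueue [1]
  #16 pop 0: in=[-5,5] → [-5,3] (was [-5,2]); enqueue [2]
  #17 pop 1: in=[-5,5] → [-5,5] (was [-5,4]); enqueue [0]
  #18 pop 2: in=[-5,5] → [-5,5] (no change)
  #19 pop 0: in=[-5,5] → [-5,3] (no change)

Fixpoint:
  val[0] = [-5,3]
  val[1] = [-5,5]
  val[2] = [-5,5]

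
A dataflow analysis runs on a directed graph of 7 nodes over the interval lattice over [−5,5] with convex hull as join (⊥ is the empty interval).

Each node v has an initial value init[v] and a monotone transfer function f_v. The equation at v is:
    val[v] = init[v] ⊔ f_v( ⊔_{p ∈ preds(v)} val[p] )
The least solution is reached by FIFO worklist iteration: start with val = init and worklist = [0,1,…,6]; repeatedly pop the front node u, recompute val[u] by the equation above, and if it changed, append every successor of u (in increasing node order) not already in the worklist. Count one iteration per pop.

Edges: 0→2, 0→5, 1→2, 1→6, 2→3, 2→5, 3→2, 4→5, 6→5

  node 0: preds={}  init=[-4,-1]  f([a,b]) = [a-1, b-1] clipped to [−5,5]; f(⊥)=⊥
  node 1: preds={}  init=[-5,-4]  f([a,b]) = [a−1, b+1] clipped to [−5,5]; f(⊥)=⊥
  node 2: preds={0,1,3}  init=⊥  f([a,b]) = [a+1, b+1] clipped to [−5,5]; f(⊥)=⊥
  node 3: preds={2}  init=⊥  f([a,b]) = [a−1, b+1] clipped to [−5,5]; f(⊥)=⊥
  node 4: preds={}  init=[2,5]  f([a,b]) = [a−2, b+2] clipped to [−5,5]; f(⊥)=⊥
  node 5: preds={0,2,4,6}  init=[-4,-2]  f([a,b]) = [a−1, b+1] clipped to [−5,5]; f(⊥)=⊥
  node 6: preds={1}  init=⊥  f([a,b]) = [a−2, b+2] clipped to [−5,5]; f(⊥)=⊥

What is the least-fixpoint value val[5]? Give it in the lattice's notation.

[-5,5]

Trace (16 dequeues):
  [1] u=0 | in ⊥ | out [-4,-1] | ==
  [2] u=1 | in ⊥ | out [-5,-4] | ==
  [3] u=2 | in [-5,-1] | out [-4,0] | prev ⊥ | push {}
  [4] u=3 | in [-4,0] | out [-5,1] | prev ⊥ | push {2}
  [5] u=4 | in ⊥ | out [2,5] | ==
  [6] u=5 | in [-4,5] | out [-5,5] | prev [-4,-2] | push {}
  [7] u=6 | in [-5,-4] | out [-5,-2] | prev ⊥ | push {5}
  [8] u=2 | in [-5,1] | out [-4,2] | prev [-4,0] | push {3}
  [9] u=5 | in [-5,5] | out [-5,5] | ==
  [10] u=3 | in [-4,2] | out [-5,3] | prev [-5,1] | push {2}
  [11] u=2 | in [-5,3] | out [-4,4] | prev [-4,2] | push {3,5}
  [12] u=3 | in [-4,4] | out [-5,5] | prev [-5,3] | push {2}
  [13] u=5 | in [-5,5] | out [-5,5] | ==
  [14] u=2 | in [-5,5] | out [-4,5] | prev [-4,4] | push {3,5}
  [15] u=3 | in [-4,5] | out [-5,5] | ==
  [16] u=5 | in [-5,5] | out [-5,5] | ==

Converged values:
  [0] [-4,-1]
  [1] [-5,-4]
  [2] [-4,5]
  [3] [-5,5]
  [4] [2,5]
  [5] [-5,5]
  [6] [-5,-2]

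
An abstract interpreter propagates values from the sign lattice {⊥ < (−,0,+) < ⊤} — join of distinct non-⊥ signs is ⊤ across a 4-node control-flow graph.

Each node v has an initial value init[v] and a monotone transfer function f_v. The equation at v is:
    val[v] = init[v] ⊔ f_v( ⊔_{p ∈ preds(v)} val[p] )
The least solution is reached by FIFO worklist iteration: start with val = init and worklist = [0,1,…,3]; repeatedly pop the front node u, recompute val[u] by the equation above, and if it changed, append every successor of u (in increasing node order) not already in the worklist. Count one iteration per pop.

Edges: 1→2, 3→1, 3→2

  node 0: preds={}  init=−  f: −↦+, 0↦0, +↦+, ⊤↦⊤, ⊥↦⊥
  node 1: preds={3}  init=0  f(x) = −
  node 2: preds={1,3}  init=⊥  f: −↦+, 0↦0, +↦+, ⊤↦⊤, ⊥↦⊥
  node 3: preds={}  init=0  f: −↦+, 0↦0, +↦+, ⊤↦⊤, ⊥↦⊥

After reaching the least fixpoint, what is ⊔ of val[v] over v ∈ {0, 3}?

Worklist (4 pops):
  #1 pop 0: in=⊥ → − (no change)
  #2 pop 1: in=0 → ⊤ (was 0); enqueue []
  #3 pop 2: in=⊤ → ⊤ (was ⊥); enqueue []
  #4 pop 3: in=⊥ → 0 (no change)

Fixpoint:
  val[0] = −
  val[1] = ⊤
  val[2] = ⊤
  val[3] = 0

⊤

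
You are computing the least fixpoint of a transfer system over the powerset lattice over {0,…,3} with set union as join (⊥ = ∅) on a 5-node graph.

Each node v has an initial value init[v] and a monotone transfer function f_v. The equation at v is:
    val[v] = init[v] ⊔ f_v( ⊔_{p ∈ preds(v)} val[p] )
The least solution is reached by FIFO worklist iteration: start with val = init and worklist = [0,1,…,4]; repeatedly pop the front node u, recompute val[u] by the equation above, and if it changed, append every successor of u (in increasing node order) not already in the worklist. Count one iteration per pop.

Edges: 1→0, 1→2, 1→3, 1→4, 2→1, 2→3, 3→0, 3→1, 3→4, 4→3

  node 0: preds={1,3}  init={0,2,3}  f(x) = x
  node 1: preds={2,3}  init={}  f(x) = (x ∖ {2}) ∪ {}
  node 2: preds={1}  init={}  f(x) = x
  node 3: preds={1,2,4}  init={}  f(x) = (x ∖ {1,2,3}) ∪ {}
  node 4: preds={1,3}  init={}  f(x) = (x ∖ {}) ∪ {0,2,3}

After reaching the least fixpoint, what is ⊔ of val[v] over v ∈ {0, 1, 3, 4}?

{0,2,3}

Trace (13 dequeues):
  [1] u=0 | in {} | out {0,2,3} | ==
  [2] u=1 | in {} | out {} | ==
  [3] u=2 | in {} | out {} | ==
  [4] u=3 | in {} | out {} | ==
  [5] u=4 | in {} | out {0,2,3} | prev {} | push {3}
  [6] u=3 | in {0,2,3} | out {0} | prev {} | push {0,1,4}
  [7] u=0 | in {0} | out {0,2,3} | ==
  [8] u=1 | in {0} | out {0} | prev {} | push {0,2,3}
  [9] u=4 | in {0} | out {0,2,3} | ==
  [10] u=0 | in {0} | out {0,2,3} | ==
  [11] u=2 | in {0} | out {0} | prev {} | push {1}
  [12] u=3 | in {0,2,3} | out {0} | ==
  [13] u=1 | in {0} | out {0} | ==

Converged values:
  [0] {0,2,3}
  [1] {0}
  [2] {0}
  [3] {0}
  [4] {0,2,3}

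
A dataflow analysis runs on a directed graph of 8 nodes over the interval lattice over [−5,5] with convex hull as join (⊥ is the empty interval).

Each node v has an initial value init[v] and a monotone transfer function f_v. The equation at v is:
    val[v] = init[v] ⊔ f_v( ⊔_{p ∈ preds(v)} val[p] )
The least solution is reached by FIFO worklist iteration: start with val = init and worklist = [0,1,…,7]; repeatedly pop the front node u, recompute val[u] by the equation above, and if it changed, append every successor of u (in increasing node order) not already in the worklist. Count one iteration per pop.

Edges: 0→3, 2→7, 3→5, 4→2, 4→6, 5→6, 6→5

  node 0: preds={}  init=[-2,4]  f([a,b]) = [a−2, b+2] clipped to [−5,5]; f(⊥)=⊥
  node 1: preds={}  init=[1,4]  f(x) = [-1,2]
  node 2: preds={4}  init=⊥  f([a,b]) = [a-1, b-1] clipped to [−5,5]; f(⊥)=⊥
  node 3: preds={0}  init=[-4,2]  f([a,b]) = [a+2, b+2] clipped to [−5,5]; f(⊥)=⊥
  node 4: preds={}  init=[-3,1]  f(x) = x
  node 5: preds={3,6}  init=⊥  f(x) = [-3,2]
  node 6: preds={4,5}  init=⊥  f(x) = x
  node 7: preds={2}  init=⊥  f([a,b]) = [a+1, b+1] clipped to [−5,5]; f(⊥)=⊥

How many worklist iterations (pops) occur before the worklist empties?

9

Iteration log — 9 steps:
  step 1. node 0  ⊔preds=⊥  new=[-2,4]  stable
  step 2. node 1  ⊔preds=⊥  new=[-1,4]  old=[1,4]  +wl: 
  step 3. node 2  ⊔preds=[-3,1]  new=[-4,0]  old=⊥  +wl: 
  step 4. node 3  ⊔preds=[-2,4]  new=[-4,5]  old=[-4,2]  +wl: 
  step 5. node 4  ⊔preds=⊥  new=[-3,1]  stable
  step 6. node 5  ⊔preds=[-4,5]  new=[-3,2]  old=⊥  +wl: 
  step 7. node 6  ⊔preds=[-3,2]  new=[-3,2]  old=⊥  +wl: 5
  step 8. node 7  ⊔preds=[-4,0]  new=[-3,1]  old=⊥  +wl: 
  step 9. node 5  ⊔preds=[-4,5]  new=[-3,2]  stable

Least fixpoint reached:
  node 0: [-2,4]
  node 1: [-1,4]
  node 2: [-4,0]
  node 3: [-4,5]
  node 4: [-3,1]
  node 5: [-3,2]
  node 6: [-3,2]
  node 7: [-3,1]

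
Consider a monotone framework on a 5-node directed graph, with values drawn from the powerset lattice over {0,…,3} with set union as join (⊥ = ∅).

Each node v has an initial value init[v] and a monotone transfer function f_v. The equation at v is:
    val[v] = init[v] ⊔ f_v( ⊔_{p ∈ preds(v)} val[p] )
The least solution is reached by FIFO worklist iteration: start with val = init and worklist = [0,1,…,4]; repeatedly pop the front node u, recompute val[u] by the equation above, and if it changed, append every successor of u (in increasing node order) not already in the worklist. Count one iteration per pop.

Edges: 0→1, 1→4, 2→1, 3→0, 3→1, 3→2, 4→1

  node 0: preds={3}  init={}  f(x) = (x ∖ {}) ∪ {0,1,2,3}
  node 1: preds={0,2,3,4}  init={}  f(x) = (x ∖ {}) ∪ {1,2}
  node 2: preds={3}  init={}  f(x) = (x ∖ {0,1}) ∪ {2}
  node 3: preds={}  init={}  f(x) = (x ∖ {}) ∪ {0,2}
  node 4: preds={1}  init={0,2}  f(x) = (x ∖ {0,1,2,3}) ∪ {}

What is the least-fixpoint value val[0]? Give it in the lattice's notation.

Worklist (8 pops):
  #1 pop 0: in={} → {0,1,2,3} (was {}); enqueue []
  #2 pop 1: in={0,1,2,3} → {0,1,2,3} (was {}); enqueue []
  #3 pop 2: in={} → {2} (was {}); enqueue [1]
  #4 pop 3: in={} → {0,2} (was {}); enqueue [0,2]
  #5 pop 4: in={0,1,2,3} → {0,2} (no change)
  #6 pop 1: in={0,1,2,3} → {0,1,2,3} (no change)
  #7 pop 0: in={0,2} → {0,1,2,3} (no change)
  #8 pop 2: in={0,2} → {2} (no change)

Fixpoint:
  val[0] = {0,1,2,3}
  val[1] = {0,1,2,3}
  val[2] = {2}
  val[3] = {0,2}
  val[4] = {0,2}

{0,1,2,3}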